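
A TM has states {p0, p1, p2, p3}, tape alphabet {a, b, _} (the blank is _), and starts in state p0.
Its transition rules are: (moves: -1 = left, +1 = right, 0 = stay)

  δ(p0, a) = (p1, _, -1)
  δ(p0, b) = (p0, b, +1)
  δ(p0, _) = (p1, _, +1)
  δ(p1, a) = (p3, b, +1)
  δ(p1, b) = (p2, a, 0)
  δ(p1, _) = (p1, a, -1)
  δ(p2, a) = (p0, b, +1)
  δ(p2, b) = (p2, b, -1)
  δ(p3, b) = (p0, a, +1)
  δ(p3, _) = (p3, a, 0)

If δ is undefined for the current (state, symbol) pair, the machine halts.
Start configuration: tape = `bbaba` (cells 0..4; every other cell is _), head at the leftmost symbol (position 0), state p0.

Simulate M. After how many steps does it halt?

22

p0 | [b]baba__   read b → write b, move +1, go to p0
p0 | b[b]aba__   read b → write b, move +1, go to p0
p0 | bb[a]ba__   read a → write _, move -1, go to p1
p1 | b[b]_ba__   read b → write a, move 0, go to p2
p2 | b[a]_ba__   read a → write b, move +1, go to p0
p0 | bb[_]ba__   read _ → write _, move +1, go to p1
p1 | bb_[b]a__   read b → write a, move 0, go to p2
p2 | bb_[a]a__   read a → write b, move +1, go to p0
p0 | bb_b[a]__   read a → write _, move -1, go to p1
p1 | bb_[b]___   read b → write a, move 0, go to p2
p2 | bb_[a]___   read a → write b, move +1, go to p0
p0 | bb_b[_]__   read _ → write _, move +1, go to p1
p1 | bb_b_[_]_   read _ → write a, move -1, go to p1
p1 | bb_b[_]a_   read _ → write a, move -1, go to p1
p1 | bb_[b]aa_   read b → write a, move 0, go to p2
p2 | bb_[a]aa_   read a → write b, move +1, go to p0
p0 | bb_b[a]a_   read a → write _, move -1, go to p1
p1 | bb_[b]_a_   read b → write a, move 0, go to p2
p2 | bb_[a]_a_   read a → write b, move +1, go to p0
p0 | bb_b[_]a_   read _ → write _, move +1, go to p1
p1 | bb_b_[a]_   read a → write b, move +1, go to p3
p3 | bb_b_b[_]   read _ → write a, move 0, go to p3
p3 | bb_b_b[a]
M halts after 22 transitions.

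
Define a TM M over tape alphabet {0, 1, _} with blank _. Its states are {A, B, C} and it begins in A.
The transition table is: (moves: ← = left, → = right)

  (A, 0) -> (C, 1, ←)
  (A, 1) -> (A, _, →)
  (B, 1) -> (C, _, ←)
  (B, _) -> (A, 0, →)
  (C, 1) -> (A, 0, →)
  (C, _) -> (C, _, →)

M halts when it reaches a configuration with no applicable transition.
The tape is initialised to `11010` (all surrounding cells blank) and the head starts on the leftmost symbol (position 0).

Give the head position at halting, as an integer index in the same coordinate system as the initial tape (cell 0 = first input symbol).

state=A head=0 tape=[1]1010_   (A,1)→(A,_,→)
state=A head=1 tape=_[1]010_   (A,1)→(A,_,→)
state=A head=2 tape=__[0]10_   (A,0)→(C,1,←)
state=C head=1 tape=_[_]110_   (C,_)→(C,_,→)
state=C head=2 tape=__[1]10_   (C,1)→(A,0,→)
state=A head=3 tape=__0[1]0_   (A,1)→(A,_,→)
state=A head=4 tape=__0_[0]_   (A,0)→(C,1,←)
state=C head=3 tape=__0[_]1_   (C,_)→(C,_,→)
state=C head=4 tape=__0_[1]_   (C,1)→(A,0,→)
state=A head=5 tape=__0_0[_]
At halt the head is at cell 5.

5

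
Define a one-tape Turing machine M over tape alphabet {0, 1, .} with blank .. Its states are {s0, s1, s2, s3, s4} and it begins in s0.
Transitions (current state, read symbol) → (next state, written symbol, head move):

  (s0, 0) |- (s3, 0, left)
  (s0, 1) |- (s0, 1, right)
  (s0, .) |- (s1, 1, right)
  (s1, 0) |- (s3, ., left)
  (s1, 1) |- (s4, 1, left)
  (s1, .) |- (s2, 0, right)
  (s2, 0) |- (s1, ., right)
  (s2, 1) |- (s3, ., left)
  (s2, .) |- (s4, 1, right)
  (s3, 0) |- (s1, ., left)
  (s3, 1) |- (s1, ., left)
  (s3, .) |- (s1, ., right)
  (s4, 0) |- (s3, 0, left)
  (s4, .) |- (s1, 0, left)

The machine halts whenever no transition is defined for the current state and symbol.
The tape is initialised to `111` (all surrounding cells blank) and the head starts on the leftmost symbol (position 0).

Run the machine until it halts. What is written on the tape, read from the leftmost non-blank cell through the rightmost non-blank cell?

state=s0 head=0 tape=[1]11....   (s0,1)→(s0,1,right)
state=s0 head=1 tape=1[1]1....   (s0,1)→(s0,1,right)
state=s0 head=2 tape=11[1]....   (s0,1)→(s0,1,right)
state=s0 head=3 tape=111[.]...   (s0,.)→(s1,1,right)
state=s1 head=4 tape=1111[.]..   (s1,.)→(s2,0,right)
state=s2 head=5 tape=11110[.].   (s2,.)→(s4,1,right)
state=s4 head=6 tape=111101[.]   (s4,.)→(s1,0,left)
state=s1 head=5 tape=11110[1]0   (s1,1)→(s4,1,left)
state=s4 head=4 tape=1111[0]10   (s4,0)→(s3,0,left)
state=s3 head=3 tape=111[1]010   (s3,1)→(s1,.,left)
state=s1 head=2 tape=11[1].010   (s1,1)→(s4,1,left)
state=s4 head=1 tape=1[1]1.010
The non-blank tape span at halt is 111.010.

111.010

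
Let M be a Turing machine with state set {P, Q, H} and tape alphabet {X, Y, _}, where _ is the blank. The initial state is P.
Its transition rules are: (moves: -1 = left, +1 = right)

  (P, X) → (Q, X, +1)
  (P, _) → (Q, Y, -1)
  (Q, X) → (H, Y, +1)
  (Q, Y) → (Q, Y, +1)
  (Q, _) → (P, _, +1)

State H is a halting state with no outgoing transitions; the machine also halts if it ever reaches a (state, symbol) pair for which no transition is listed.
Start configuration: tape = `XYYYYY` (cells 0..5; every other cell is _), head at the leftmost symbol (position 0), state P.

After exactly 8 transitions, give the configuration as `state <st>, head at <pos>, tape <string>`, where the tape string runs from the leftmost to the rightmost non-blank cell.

state=P head=0 tape=[X]YYYYY__   (P,X)→(Q,X,+1)
state=Q head=1 tape=X[Y]YYYY__   (Q,Y)→(Q,Y,+1)
state=Q head=2 tape=XY[Y]YYY__   (Q,Y)→(Q,Y,+1)
state=Q head=3 tape=XYY[Y]YY__   (Q,Y)→(Q,Y,+1)
state=Q head=4 tape=XYYY[Y]Y__   (Q,Y)→(Q,Y,+1)
state=Q head=5 tape=XYYYY[Y]__   (Q,Y)→(Q,Y,+1)
state=Q head=6 tape=XYYYYY[_]_   (Q,_)→(P,_,+1)
state=P head=7 tape=XYYYYY_[_]   (P,_)→(Q,Y,-1)
state=Q head=6 tape=XYYYYY[_]Y
After 8 steps: state Q, head at 6, tape XYYYYY_Y.

state Q, head at 6, tape XYYYYY_Y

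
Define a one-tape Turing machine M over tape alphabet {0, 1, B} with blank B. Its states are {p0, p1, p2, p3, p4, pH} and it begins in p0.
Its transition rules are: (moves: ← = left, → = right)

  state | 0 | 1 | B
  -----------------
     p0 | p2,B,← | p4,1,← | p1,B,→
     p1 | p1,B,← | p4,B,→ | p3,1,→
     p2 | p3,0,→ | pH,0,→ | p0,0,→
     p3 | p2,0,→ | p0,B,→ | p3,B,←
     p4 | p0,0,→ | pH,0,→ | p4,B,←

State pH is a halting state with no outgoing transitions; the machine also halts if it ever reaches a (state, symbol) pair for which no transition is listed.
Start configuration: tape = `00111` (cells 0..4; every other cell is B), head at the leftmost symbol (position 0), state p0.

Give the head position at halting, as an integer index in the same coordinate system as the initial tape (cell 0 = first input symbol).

4

state=p0 head=0 tape=B[0]0111   (p0,0)→(p2,B,←)
state=p2 head=-1 tape=[B]B0111   (p2,B)→(p0,0,→)
state=p0 head=0 tape=0[B]0111   (p0,B)→(p1,B,→)
state=p1 head=1 tape=0B[0]111   (p1,0)→(p1,B,←)
state=p1 head=0 tape=0[B]B111   (p1,B)→(p3,1,→)
state=p3 head=1 tape=01[B]111   (p3,B)→(p3,B,←)
state=p3 head=0 tape=0[1]B111   (p3,1)→(p0,B,→)
state=p0 head=1 tape=0B[B]111   (p0,B)→(p1,B,→)
state=p1 head=2 tape=0BB[1]11   (p1,1)→(p4,B,→)
state=p4 head=3 tape=0BBB[1]1   (p4,1)→(pH,0,→)
state=pH head=4 tape=0BBB0[1]
At halt the head is at cell 4.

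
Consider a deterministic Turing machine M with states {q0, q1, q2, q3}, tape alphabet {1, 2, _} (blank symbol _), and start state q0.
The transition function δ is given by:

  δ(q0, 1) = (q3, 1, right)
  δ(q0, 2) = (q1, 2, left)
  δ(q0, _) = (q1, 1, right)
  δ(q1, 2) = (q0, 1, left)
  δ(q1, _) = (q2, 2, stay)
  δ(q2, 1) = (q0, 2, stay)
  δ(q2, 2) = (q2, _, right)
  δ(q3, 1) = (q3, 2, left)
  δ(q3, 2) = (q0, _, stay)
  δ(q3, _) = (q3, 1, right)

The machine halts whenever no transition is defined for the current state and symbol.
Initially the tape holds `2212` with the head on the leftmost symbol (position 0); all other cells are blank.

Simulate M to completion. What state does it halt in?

q0 | _[2]212_   read 2 → write 2, move left, go to q1
q1 | [_]2212_   read _ → write 2, move stay, go to q2
q2 | [2]2212_   read 2 → write _, move right, go to q2
q2 | _[2]212_   read 2 → write _, move right, go to q2
q2 | __[2]12_   read 2 → write _, move right, go to q2
q2 | ___[1]2_   read 1 → write 2, move stay, go to q0
q0 | ___[2]2_   read 2 → write 2, move left, go to q1
q1 | __[_]22_   read _ → write 2, move stay, go to q2
q2 | __[2]22_   read 2 → write _, move right, go to q2
q2 | ___[2]2_   read 2 → write _, move right, go to q2
q2 | ____[2]_   read 2 → write _, move right, go to q2
q2 | _____[_]
No transition is defined for (q2, _); M halts in state q2.

q2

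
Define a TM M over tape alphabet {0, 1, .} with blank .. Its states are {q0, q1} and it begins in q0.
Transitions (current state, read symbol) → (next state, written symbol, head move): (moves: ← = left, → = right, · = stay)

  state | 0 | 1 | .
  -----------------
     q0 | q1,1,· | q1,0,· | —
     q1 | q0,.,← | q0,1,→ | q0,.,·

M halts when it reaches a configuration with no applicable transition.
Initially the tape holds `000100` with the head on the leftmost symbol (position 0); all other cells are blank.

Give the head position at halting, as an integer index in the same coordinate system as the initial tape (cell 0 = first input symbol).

q0 | .[0]00100   read 0 → write 1, move ·, go to q1
q1 | .[1]00100   read 1 → write 1, move →, go to q0
q0 | .1[0]0100   read 0 → write 1, move ·, go to q1
q1 | .1[1]0100   read 1 → write 1, move →, go to q0
q0 | .11[0]100   read 0 → write 1, move ·, go to q1
q1 | .11[1]100   read 1 → write 1, move →, go to q0
q0 | .111[1]00   read 1 → write 0, move ·, go to q1
q1 | .111[0]00   read 0 → write ., move ←, go to q0
q0 | .11[1].00   read 1 → write 0, move ·, go to q1
q1 | .11[0].00   read 0 → write ., move ←, go to q0
q0 | .1[1]..00   read 1 → write 0, move ·, go to q1
q1 | .1[0]..00   read 0 → write ., move ←, go to q0
q0 | .[1]...00   read 1 → write 0, move ·, go to q1
q1 | .[0]...00   read 0 → write ., move ←, go to q0
q0 | [.]....00
At halt the head is at cell -1.

-1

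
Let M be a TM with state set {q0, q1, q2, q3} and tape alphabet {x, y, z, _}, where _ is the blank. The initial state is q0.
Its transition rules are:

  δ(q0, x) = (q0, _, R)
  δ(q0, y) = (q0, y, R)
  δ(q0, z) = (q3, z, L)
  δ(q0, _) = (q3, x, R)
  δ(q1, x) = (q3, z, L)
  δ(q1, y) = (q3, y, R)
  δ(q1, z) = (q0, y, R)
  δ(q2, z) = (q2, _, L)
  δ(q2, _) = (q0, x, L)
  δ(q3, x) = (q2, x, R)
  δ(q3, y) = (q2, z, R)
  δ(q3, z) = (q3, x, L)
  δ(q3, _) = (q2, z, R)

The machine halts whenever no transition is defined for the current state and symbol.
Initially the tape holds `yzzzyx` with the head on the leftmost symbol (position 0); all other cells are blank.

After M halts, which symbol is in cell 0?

_

state=q0 head=0 tape=__[y]zzzyx   (q0,y)→(q0,y,R)
state=q0 head=1 tape=__y[z]zzyx   (q0,z)→(q3,z,L)
state=q3 head=0 tape=__[y]zzzyx   (q3,y)→(q2,z,R)
state=q2 head=1 tape=__z[z]zzyx   (q2,z)→(q2,_,L)
state=q2 head=0 tape=__[z]_zzyx   (q2,z)→(q2,_,L)
state=q2 head=-1 tape=_[_]__zzyx   (q2,_)→(q0,x,L)
state=q0 head=-2 tape=[_]x__zzyx   (q0,_)→(q3,x,R)
state=q3 head=-1 tape=x[x]__zzyx   (q3,x)→(q2,x,R)
state=q2 head=0 tape=xx[_]_zzyx   (q2,_)→(q0,x,L)
state=q0 head=-1 tape=x[x]x_zzyx   (q0,x)→(q0,_,R)
state=q0 head=0 tape=x_[x]_zzyx   (q0,x)→(q0,_,R)
state=q0 head=1 tape=x__[_]zzyx   (q0,_)→(q3,x,R)
state=q3 head=2 tape=x__x[z]zyx   (q3,z)→(q3,x,L)
state=q3 head=1 tape=x__[x]xzyx   (q3,x)→(q2,x,R)
state=q2 head=2 tape=x__x[x]zyx
Cell 0 holds _ when M halts.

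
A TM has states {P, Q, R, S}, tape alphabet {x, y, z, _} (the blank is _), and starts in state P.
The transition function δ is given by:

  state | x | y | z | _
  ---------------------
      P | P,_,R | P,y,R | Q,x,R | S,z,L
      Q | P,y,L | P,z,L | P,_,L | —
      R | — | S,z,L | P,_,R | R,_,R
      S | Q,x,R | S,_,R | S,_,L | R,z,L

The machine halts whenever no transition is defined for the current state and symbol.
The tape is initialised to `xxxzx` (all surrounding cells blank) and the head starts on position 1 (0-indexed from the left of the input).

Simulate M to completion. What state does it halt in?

P | x[x]xzx__   read x → write _, move R, go to P
P | x_[x]zx__   read x → write _, move R, go to P
P | x__[z]x__   read z → write x, move R, go to Q
Q | x__x[x]__   read x → write y, move L, go to P
P | x__[x]y__   read x → write _, move R, go to P
P | x___[y]__   read y → write y, move R, go to P
P | x___y[_]_   read _ → write z, move L, go to S
S | x___[y]z_   read y → write _, move R, go to S
S | x____[z]_   read z → write _, move L, go to S
S | x___[_]__   read _ → write z, move L, go to R
R | x__[_]z__   read _ → write _, move R, go to R
R | x___[z]__   read z → write _, move R, go to P
P | x____[_]_   read _ → write z, move L, go to S
S | x___[_]z_   read _ → write z, move L, go to R
R | x__[_]zz_   read _ → write _, move R, go to R
R | x___[z]z_   read z → write _, move R, go to P
P | x____[z]_   read z → write x, move R, go to Q
Q | x____x[_]
No transition is defined for (Q, _); M halts in state Q.

Q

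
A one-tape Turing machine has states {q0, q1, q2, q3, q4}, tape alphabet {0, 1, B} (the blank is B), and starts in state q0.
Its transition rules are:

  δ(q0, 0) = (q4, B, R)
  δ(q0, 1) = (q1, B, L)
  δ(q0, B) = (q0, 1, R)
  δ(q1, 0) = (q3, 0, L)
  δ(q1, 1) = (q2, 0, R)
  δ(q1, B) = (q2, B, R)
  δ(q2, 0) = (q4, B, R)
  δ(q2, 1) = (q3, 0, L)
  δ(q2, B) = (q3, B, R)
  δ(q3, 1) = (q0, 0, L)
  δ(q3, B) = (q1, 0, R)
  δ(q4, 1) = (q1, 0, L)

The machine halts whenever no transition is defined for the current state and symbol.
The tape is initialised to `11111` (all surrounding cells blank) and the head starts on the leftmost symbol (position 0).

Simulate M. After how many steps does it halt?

q0 | B[1]1111B   read 1 → write B, move L, go to q1
q1 | [B]B1111B   read B → write B, move R, go to q2
q2 | B[B]1111B   read B → write B, move R, go to q3
q3 | BB[1]111B   read 1 → write 0, move L, go to q0
q0 | B[B]0111B   read B → write 1, move R, go to q0
q0 | B1[0]111B   read 0 → write B, move R, go to q4
q4 | B1B[1]11B   read 1 → write 0, move L, go to q1
q1 | B1[B]011B   read B → write B, move R, go to q2
q2 | B1B[0]11B   read 0 → write B, move R, go to q4
q4 | B1BB[1]1B   read 1 → write 0, move L, go to q1
q1 | B1B[B]01B   read B → write B, move R, go to q2
q2 | B1BB[0]1B   read 0 → write B, move R, go to q4
q4 | B1BBB[1]B   read 1 → write 0, move L, go to q1
q1 | B1BB[B]0B   read B → write B, move R, go to q2
q2 | B1BBB[0]B   read 0 → write B, move R, go to q4
q4 | B1BBBB[B]
M halts after 15 transitions.

15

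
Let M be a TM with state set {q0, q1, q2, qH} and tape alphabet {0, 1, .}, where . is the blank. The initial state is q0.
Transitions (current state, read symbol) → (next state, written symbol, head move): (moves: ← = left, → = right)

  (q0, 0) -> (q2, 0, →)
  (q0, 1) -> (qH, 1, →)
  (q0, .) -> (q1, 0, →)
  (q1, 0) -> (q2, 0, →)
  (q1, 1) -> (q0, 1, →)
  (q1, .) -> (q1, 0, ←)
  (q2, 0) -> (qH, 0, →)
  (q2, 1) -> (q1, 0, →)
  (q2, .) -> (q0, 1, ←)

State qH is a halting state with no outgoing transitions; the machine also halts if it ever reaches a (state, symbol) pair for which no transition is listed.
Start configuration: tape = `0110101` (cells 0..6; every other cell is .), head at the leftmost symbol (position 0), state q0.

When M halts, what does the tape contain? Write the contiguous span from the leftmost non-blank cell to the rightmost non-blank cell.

q0 | [0]110101..   read 0 → write 0, move →, go to q2
q2 | 0[1]10101..   read 1 → write 0, move →, go to q1
q1 | 00[1]0101..   read 1 → write 1, move →, go to q0
q0 | 001[0]101..   read 0 → write 0, move →, go to q2
q2 | 0010[1]01..   read 1 → write 0, move →, go to q1
q1 | 00100[0]1..   read 0 → write 0, move →, go to q2
q2 | 001000[1]..   read 1 → write 0, move →, go to q1
q1 | 0010000[.].   read . → write 0, move ←, go to q1
q1 | 001000[0]0.   read 0 → write 0, move →, go to q2
q2 | 0010000[0].   read 0 → write 0, move →, go to qH
qH | 00100000[.]
The non-blank tape span at halt is 00100000.

00100000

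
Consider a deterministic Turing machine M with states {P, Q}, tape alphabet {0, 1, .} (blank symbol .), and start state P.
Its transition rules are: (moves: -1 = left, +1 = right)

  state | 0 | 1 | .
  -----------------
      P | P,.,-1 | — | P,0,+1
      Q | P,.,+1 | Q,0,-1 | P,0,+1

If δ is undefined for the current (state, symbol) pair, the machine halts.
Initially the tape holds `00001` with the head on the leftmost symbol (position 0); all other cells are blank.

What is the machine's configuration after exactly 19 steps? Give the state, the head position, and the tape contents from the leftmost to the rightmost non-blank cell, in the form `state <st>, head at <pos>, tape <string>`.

state=P head=0 tape=...[0]0001   (P,0)→(P,.,-1)
state=P head=-1 tape=..[.].0001   (P,.)→(P,0,+1)
state=P head=0 tape=..0[.]0001   (P,.)→(P,0,+1)
state=P head=1 tape=..00[0]001   (P,0)→(P,.,-1)
state=P head=0 tape=..0[0].001   (P,0)→(P,.,-1)
state=P head=-1 tape=..[0]..001   (P,0)→(P,.,-1)
state=P head=-2 tape=.[.]...001   (P,.)→(P,0,+1)
state=P head=-1 tape=.0[.]..001   (P,.)→(P,0,+1)
state=P head=0 tape=.00[.].001   (P,.)→(P,0,+1)
state=P head=1 tape=.000[.]001   (P,.)→(P,0,+1)
state=P head=2 tape=.0000[0]01   (P,0)→(P,.,-1)
state=P head=1 tape=.000[0].01   (P,0)→(P,.,-1)
state=P head=0 tape=.00[0]..01   (P,0)→(P,.,-1)
state=P head=-1 tape=.0[0]...01   (P,0)→(P,.,-1)
state=P head=-2 tape=.[0]....01   (P,0)→(P,.,-1)
state=P head=-3 tape=[.].....01   (P,.)→(P,0,+1)
state=P head=-2 tape=0[.]....01   (P,.)→(P,0,+1)
state=P head=-1 tape=00[.]...01   (P,.)→(P,0,+1)
state=P head=0 tape=000[.]..01   (P,.)→(P,0,+1)
state=P head=1 tape=0000[.].01
After 19 steps: state P, head at 1, tape 0000..01.

state P, head at 1, tape 0000..01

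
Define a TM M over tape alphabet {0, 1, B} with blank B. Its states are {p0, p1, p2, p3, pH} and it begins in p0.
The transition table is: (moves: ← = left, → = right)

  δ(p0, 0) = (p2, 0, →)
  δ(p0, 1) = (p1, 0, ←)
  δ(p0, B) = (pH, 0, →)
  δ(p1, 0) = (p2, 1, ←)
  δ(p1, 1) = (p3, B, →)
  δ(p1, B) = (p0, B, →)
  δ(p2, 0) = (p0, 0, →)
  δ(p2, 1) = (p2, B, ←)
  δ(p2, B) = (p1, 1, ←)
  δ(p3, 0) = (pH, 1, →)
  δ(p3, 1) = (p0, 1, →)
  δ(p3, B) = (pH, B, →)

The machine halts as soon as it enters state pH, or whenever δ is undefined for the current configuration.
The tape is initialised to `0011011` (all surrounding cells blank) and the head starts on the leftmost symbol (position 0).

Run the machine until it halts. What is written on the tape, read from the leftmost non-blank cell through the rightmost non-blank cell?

00001011

p0 | BB[0]011011   read 0 → write 0, move →, go to p2
p2 | BB0[0]11011   read 0 → write 0, move →, go to p0
p0 | BB00[1]1011   read 1 → write 0, move ←, go to p1
p1 | BB0[0]01011   read 0 → write 1, move ←, go to p2
p2 | BB[0]101011   read 0 → write 0, move →, go to p0
p0 | BB0[1]01011   read 1 → write 0, move ←, go to p1
p1 | BB[0]001011   read 0 → write 1, move ←, go to p2
p2 | B[B]1001011   read B → write 1, move ←, go to p1
p1 | [B]11001011   read B → write B, move →, go to p0
p0 | B[1]1001011   read 1 → write 0, move ←, go to p1
p1 | [B]01001011   read B → write B, move →, go to p0
p0 | B[0]1001011   read 0 → write 0, move →, go to p2
p2 | B0[1]001011   read 1 → write B, move ←, go to p2
p2 | B[0]B001011   read 0 → write 0, move →, go to p0
p0 | B0[B]001011   read B → write 0, move →, go to pH
pH | B00[0]01011
The non-blank tape span at halt is 00001011.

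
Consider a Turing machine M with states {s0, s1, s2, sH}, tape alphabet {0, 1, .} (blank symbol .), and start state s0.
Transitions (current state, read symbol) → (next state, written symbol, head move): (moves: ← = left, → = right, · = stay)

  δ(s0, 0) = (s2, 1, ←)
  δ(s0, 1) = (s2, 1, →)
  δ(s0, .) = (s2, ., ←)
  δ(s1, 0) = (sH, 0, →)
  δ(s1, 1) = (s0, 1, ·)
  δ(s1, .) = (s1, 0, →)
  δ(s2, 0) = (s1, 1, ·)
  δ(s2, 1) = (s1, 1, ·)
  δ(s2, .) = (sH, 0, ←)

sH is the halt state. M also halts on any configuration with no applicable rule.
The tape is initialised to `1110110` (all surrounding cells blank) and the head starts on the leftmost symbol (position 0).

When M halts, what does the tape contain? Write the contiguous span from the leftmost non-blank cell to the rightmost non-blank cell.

state=s0 head=0 tape=[1]110110.   (s0,1)→(s2,1,→)
state=s2 head=1 tape=1[1]10110.   (s2,1)→(s1,1,·)
state=s1 head=1 tape=1[1]10110.   (s1,1)→(s0,1,·)
state=s0 head=1 tape=1[1]10110.   (s0,1)→(s2,1,→)
state=s2 head=2 tape=11[1]0110.   (s2,1)→(s1,1,·)
state=s1 head=2 tape=11[1]0110.   (s1,1)→(s0,1,·)
state=s0 head=2 tape=11[1]0110.   (s0,1)→(s2,1,→)
state=s2 head=3 tape=111[0]110.   (s2,0)→(s1,1,·)
state=s1 head=3 tape=111[1]110.   (s1,1)→(s0,1,·)
state=s0 head=3 tape=111[1]110.   (s0,1)→(s2,1,→)
state=s2 head=4 tape=1111[1]10.   (s2,1)→(s1,1,·)
state=s1 head=4 tape=1111[1]10.   (s1,1)→(s0,1,·)
state=s0 head=4 tape=1111[1]10.   (s0,1)→(s2,1,→)
state=s2 head=5 tape=11111[1]0.   (s2,1)→(s1,1,·)
state=s1 head=5 tape=11111[1]0.   (s1,1)→(s0,1,·)
state=s0 head=5 tape=11111[1]0.   (s0,1)→(s2,1,→)
state=s2 head=6 tape=111111[0].   (s2,0)→(s1,1,·)
state=s1 head=6 tape=111111[1].   (s1,1)→(s0,1,·)
state=s0 head=6 tape=111111[1].   (s0,1)→(s2,1,→)
state=s2 head=7 tape=1111111[.]   (s2,.)→(sH,0,←)
state=sH head=6 tape=111111[1]0
The non-blank tape span at halt is 11111110.

11111110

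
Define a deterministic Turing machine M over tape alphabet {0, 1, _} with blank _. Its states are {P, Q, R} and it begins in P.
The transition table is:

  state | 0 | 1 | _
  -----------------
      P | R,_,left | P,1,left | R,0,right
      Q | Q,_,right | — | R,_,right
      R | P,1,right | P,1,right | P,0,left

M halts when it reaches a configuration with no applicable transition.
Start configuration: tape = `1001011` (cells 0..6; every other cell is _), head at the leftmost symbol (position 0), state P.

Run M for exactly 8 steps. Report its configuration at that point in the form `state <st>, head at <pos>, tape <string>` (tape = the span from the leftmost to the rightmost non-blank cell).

state=P head=0 tape=_[1]001011   (P,1)→(P,1,left)
state=P head=-1 tape=[_]1001011   (P,_)→(R,0,right)
state=R head=0 tape=0[1]001011   (R,1)→(P,1,right)
state=P head=1 tape=01[0]01011   (P,0)→(R,_,left)
state=R head=0 tape=0[1]_01011   (R,1)→(P,1,right)
state=P head=1 tape=01[_]01011   (P,_)→(R,0,right)
state=R head=2 tape=010[0]1011   (R,0)→(P,1,right)
state=P head=3 tape=0101[1]011   (P,1)→(P,1,left)
state=P head=2 tape=010[1]1011
After 8 steps: state P, head at 2, tape 01011011.

state P, head at 2, tape 01011011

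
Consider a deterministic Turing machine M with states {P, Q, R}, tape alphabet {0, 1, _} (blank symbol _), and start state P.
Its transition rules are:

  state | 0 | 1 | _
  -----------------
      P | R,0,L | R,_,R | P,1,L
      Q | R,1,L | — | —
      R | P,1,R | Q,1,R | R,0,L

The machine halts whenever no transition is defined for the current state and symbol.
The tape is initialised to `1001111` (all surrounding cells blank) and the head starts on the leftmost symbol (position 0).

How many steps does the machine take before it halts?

state=P head=0 tape=[1]001111   (P,1)→(R,_,R)
state=R head=1 tape=_[0]01111   (R,0)→(P,1,R)
state=P head=2 tape=_1[0]1111   (P,0)→(R,0,L)
state=R head=1 tape=_[1]01111   (R,1)→(Q,1,R)
state=Q head=2 tape=_1[0]1111   (Q,0)→(R,1,L)
state=R head=1 tape=_[1]11111   (R,1)→(Q,1,R)
state=Q head=2 tape=_1[1]1111
M halts after 6 transitions.

6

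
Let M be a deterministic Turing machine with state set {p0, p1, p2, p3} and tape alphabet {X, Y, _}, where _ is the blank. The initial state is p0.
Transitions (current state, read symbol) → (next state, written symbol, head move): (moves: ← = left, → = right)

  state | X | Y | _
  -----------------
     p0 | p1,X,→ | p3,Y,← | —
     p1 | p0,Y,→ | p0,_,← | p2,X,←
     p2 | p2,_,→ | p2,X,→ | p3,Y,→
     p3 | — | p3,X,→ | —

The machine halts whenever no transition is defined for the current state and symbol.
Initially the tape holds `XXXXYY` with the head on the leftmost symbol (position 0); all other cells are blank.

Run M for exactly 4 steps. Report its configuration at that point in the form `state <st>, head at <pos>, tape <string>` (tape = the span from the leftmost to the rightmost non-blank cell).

state p0, head at 4, tape XYXYYY

state=p0 head=0 tape=[X]XXXYY   (p0,X)→(p1,X,→)
state=p1 head=1 tape=X[X]XXYY   (p1,X)→(p0,Y,→)
state=p0 head=2 tape=XY[X]XYY   (p0,X)→(p1,X,→)
state=p1 head=3 tape=XYX[X]YY   (p1,X)→(p0,Y,→)
state=p0 head=4 tape=XYXY[Y]Y
After 4 steps: state p0, head at 4, tape XYXYYY.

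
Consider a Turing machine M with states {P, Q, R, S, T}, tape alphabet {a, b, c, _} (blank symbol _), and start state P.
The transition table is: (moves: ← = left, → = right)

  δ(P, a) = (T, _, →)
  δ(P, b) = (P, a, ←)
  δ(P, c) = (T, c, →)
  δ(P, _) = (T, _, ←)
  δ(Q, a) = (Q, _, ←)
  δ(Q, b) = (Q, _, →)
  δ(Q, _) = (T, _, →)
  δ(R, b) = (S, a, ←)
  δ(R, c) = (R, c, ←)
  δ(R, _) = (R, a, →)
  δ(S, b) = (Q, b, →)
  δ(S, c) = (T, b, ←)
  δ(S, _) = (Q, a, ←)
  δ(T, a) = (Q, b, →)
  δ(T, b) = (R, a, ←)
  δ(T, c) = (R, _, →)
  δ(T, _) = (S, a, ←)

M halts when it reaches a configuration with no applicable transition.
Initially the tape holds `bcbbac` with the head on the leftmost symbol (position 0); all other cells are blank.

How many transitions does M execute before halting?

17

P | ____[b]cbbac   read b → write a, move ←, go to P
P | ___[_]acbbac   read _ → write _, move ←, go to T
T | __[_]_acbbac   read _ → write a, move ←, go to S
S | _[_]a_acbbac   read _ → write a, move ←, go to Q
Q | [_]aa_acbbac   read _ → write _, move →, go to T
T | _[a]a_acbbac   read a → write b, move →, go to Q
Q | _b[a]_acbbac   read a → write _, move ←, go to Q
Q | _[b]__acbbac   read b → write _, move →, go to Q
Q | __[_]_acbbac   read _ → write _, move →, go to T
T | ___[_]acbbac   read _ → write a, move ←, go to S
S | __[_]aacbbac   read _ → write a, move ←, go to Q
Q | _[_]aaacbbac   read _ → write _, move →, go to T
T | __[a]aacbbac   read a → write b, move →, go to Q
Q | __b[a]acbbac   read a → write _, move ←, go to Q
Q | __[b]_acbbac   read b → write _, move →, go to Q
Q | ___[_]acbbac   read _ → write _, move →, go to T
T | ____[a]cbbac   read a → write b, move →, go to Q
Q | ____b[c]bbac
M halts after 17 transitions.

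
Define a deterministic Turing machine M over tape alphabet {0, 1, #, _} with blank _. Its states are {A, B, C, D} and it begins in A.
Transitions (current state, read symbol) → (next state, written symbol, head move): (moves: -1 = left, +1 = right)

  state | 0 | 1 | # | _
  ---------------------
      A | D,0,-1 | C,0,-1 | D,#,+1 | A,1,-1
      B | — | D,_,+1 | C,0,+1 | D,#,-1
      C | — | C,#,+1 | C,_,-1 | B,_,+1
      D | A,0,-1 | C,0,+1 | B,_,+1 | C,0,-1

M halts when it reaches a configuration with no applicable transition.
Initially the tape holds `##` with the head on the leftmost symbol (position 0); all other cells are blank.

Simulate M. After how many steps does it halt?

state=A head=0 tape=__[#]#_   (A,#)→(D,#,+1)
state=D head=1 tape=__#[#]_   (D,#)→(B,_,+1)
state=B head=2 tape=__#_[_]   (B,_)→(D,#,-1)
state=D head=1 tape=__#[_]#   (D,_)→(C,0,-1)
state=C head=0 tape=__[#]0#   (C,#)→(C,_,-1)
state=C head=-1 tape=_[_]_0#   (C,_)→(B,_,+1)
state=B head=0 tape=__[_]0#   (B,_)→(D,#,-1)
state=D head=-1 tape=_[_]#0#   (D,_)→(C,0,-1)
state=C head=-2 tape=[_]0#0#   (C,_)→(B,_,+1)
state=B head=-1 tape=_[0]#0#
M halts after 9 transitions.

9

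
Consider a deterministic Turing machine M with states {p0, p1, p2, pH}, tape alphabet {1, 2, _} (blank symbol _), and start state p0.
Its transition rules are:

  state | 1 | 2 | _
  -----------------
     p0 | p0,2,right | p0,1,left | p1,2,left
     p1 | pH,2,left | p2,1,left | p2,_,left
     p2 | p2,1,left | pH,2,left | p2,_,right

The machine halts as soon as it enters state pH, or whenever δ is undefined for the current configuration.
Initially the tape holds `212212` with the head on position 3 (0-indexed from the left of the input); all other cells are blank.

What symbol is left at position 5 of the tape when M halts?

1

p0 | ___212[2]12   read 2 → write 1, move left, go to p0
p0 | ___21[2]112   read 2 → write 1, move left, go to p0
p0 | ___2[1]1112   read 1 → write 2, move right, go to p0
p0 | ___22[1]112   read 1 → write 2, move right, go to p0
p0 | ___222[1]12   read 1 → write 2, move right, go to p0
p0 | ___2222[1]2   read 1 → write 2, move right, go to p0
p0 | ___22222[2]   read 2 → write 1, move left, go to p0
p0 | ___2222[2]1   read 2 → write 1, move left, go to p0
p0 | ___222[2]11   read 2 → write 1, move left, go to p0
p0 | ___22[2]111   read 2 → write 1, move left, go to p0
p0 | ___2[2]1111   read 2 → write 1, move left, go to p0
p0 | ___[2]11111   read 2 → write 1, move left, go to p0
p0 | __[_]111111   read _ → write 2, move left, go to p1
p1 | _[_]2111111   read _ → write _, move left, go to p2
p2 | [_]_2111111   read _ → write _, move right, go to p2
p2 | _[_]2111111   read _ → write _, move right, go to p2
p2 | __[2]111111   read 2 → write 2, move left, go to pH
pH | _[_]2111111
Cell 5 holds 1 when M halts.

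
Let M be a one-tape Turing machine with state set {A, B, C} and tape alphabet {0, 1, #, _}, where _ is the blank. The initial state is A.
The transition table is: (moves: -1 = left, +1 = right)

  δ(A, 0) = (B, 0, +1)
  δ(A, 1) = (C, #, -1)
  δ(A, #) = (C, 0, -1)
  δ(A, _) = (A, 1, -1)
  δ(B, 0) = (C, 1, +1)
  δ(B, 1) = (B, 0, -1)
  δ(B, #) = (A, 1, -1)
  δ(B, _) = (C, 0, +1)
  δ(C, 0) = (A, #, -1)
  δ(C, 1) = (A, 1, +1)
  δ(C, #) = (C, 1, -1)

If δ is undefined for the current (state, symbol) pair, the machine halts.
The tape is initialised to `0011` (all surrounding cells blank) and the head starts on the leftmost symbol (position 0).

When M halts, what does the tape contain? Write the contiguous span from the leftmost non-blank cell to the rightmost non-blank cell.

01100

A | [0]011__   read 0 → write 0, move +1, go to B
B | 0[0]11__   read 0 → write 1, move +1, go to C
C | 01[1]1__   read 1 → write 1, move +1, go to A
A | 011[1]__   read 1 → write #, move -1, go to C
C | 01[1]#__   read 1 → write 1, move +1, go to A
A | 011[#]__   read # → write 0, move -1, go to C
C | 01[1]0__   read 1 → write 1, move +1, go to A
A | 011[0]__   read 0 → write 0, move +1, go to B
B | 0110[_]_   read _ → write 0, move +1, go to C
C | 01100[_]
The non-blank tape span at halt is 01100.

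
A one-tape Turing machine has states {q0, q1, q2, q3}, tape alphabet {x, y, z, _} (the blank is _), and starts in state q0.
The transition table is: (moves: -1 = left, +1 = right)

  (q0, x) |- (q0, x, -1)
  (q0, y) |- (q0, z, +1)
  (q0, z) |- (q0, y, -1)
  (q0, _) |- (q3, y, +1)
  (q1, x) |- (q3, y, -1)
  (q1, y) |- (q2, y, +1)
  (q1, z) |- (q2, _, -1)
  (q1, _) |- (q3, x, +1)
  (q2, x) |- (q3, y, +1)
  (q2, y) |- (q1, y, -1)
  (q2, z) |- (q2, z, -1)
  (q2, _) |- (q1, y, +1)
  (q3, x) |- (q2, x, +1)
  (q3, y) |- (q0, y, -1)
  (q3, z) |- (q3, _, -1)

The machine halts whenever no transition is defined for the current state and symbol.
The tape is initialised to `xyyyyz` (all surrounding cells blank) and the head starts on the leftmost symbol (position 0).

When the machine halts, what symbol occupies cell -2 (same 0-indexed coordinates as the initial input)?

z

q0 | ___[x]yyyyz__   read x → write x, move -1, go to q0
q0 | __[_]xyyyyz__   read _ → write y, move +1, go to q3
q3 | __y[x]yyyyz__   read x → write x, move +1, go to q2
q2 | __yx[y]yyyz__   read y → write y, move -1, go to q1
q1 | __y[x]yyyyz__   read x → write y, move -1, go to q3
q3 | __[y]yyyyyz__   read y → write y, move -1, go to q0
q0 | _[_]yyyyyyz__   read _ → write y, move +1, go to q3
q3 | _y[y]yyyyyz__   read y → write y, move -1, go to q0
q0 | _[y]yyyyyyz__   read y → write z, move +1, go to q0
q0 | _z[y]yyyyyz__   read y → write z, move +1, go to q0
q0 | _zz[y]yyyyz__   read y → write z, move +1, go to q0
q0 | _zzz[y]yyyz__   read y → write z, move +1, go to q0
q0 | _zzzz[y]yyz__   read y → write z, move +1, go to q0
q0 | _zzzzz[y]yz__   read y → write z, move +1, go to q0
q0 | _zzzzzz[y]z__   read y → write z, move +1, go to q0
q0 | _zzzzzzz[z]__   read z → write y, move -1, go to q0
q0 | _zzzzzz[z]y__   read z → write y, move -1, go to q0
q0 | _zzzzz[z]yy__   read z → write y, move -1, go to q0
q0 | _zzzz[z]yyy__   read z → write y, move -1, go to q0
q0 | _zzz[z]yyyy__   read z → write y, move -1, go to q0
q0 | _zz[z]yyyyy__   read z → write y, move -1, go to q0
q0 | _z[z]yyyyyy__   read z → write y, move -1, go to q0
q0 | _[z]yyyyyyy__   read z → write y, move -1, go to q0
q0 | [_]yyyyyyyy__   read _ → write y, move +1, go to q3
q3 | y[y]yyyyyyy__   read y → write y, move -1, go to q0
q0 | [y]yyyyyyyy__   read y → write z, move +1, go to q0
q0 | z[y]yyyyyyy__   read y → write z, move +1, go to q0
q0 | zz[y]yyyyyy__   read y → write z, move +1, go to q0
q0 | zzz[y]yyyyy__   read y → write z, move +1, go to q0
q0 | zzzz[y]yyyy__   read y → write z, move +1, go to q0
q0 | zzzzz[y]yyy__   read y → write z, move +1, go to q0
q0 | zzzzzz[y]yy__   read y → write z, move +1, go to q0
q0 | zzzzzzz[y]y__   read y → write z, move +1, go to q0
q0 | zzzzzzzz[y]__   read y → write z, move +1, go to q0
q0 | zzzzzzzzz[_]_   read _ → write y, move +1, go to q3
q3 | zzzzzzzzzy[_]
Cell -2 holds z when M halts.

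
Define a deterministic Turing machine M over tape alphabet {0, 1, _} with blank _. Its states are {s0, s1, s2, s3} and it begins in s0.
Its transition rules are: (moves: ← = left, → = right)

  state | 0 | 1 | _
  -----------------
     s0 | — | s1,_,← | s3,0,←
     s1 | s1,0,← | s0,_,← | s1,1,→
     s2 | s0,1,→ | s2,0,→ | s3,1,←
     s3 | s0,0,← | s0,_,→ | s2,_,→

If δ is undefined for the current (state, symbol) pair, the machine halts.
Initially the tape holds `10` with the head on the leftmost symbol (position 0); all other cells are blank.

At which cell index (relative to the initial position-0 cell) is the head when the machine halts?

state=s0 head=0 tape=____[1]0   (s0,1)→(s1,_,←)
state=s1 head=-1 tape=___[_]_0   (s1,_)→(s1,1,→)
state=s1 head=0 tape=___1[_]0   (s1,_)→(s1,1,→)
state=s1 head=1 tape=___11[0]   (s1,0)→(s1,0,←)
state=s1 head=0 tape=___1[1]0   (s1,1)→(s0,_,←)
state=s0 head=-1 tape=___[1]_0   (s0,1)→(s1,_,←)
state=s1 head=-2 tape=__[_]__0   (s1,_)→(s1,1,→)
state=s1 head=-1 tape=__1[_]_0   (s1,_)→(s1,1,→)
state=s1 head=0 tape=__11[_]0   (s1,_)→(s1,1,→)
state=s1 head=1 tape=__111[0]   (s1,0)→(s1,0,←)
state=s1 head=0 tape=__11[1]0   (s1,1)→(s0,_,←)
state=s0 head=-1 tape=__1[1]_0   (s0,1)→(s1,_,←)
state=s1 head=-2 tape=__[1]__0   (s1,1)→(s0,_,←)
state=s0 head=-3 tape=_[_]___0   (s0,_)→(s3,0,←)
state=s3 head=-4 tape=[_]0___0   (s3,_)→(s2,_,→)
state=s2 head=-3 tape=_[0]___0   (s2,0)→(s0,1,→)
state=s0 head=-2 tape=_1[_]__0   (s0,_)→(s3,0,←)
state=s3 head=-3 tape=_[1]0__0   (s3,1)→(s0,_,→)
state=s0 head=-2 tape=__[0]__0
At halt the head is at cell -2.

-2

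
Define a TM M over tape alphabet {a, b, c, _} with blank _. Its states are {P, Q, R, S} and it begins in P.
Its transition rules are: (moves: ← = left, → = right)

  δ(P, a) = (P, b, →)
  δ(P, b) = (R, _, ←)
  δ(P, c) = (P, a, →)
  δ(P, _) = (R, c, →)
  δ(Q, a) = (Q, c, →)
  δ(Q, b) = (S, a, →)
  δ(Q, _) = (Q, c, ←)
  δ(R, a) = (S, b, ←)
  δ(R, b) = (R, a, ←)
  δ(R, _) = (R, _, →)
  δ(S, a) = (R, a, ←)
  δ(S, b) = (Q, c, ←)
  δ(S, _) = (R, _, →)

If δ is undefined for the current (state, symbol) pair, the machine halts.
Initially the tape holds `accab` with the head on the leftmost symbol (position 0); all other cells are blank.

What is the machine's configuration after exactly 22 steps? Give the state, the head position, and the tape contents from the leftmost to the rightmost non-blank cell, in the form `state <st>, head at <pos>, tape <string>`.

state R, head at 0, tape aaba

P | _[a]ccab   read a → write b, move →, go to P
P | _b[c]cab   read c → write a, move →, go to P
P | _ba[c]ab   read c → write a, move →, go to P
P | _baa[a]b   read a → write b, move →, go to P
P | _baab[b]   read b → write _, move ←, go to R
R | _baa[b]_   read b → write a, move ←, go to R
R | _ba[a]a_   read a → write b, move ←, go to S
S | _b[a]ba_   read a → write a, move ←, go to R
R | _[b]aba_   read b → write a, move ←, go to R
R | [_]aaba_   read _ → write _, move →, go to R
R | _[a]aba_   read a → write b, move ←, go to S
S | [_]baba_   read _ → write _, move →, go to R
R | _[b]aba_   read b → write a, move ←, go to R
R | [_]aaba_   read _ → write _, move →, go to R
R | _[a]aba_   read a → write b, move ←, go to S
S | [_]baba_   read _ → write _, move →, go to R
R | _[b]aba_   read b → write a, move ←, go to R
R | [_]aaba_   read _ → write _, move →, go to R
R | _[a]aba_   read a → write b, move ←, go to S
S | [_]baba_   read _ → write _, move →, go to R
R | _[b]aba_   read b → write a, move ←, go to R
R | [_]aaba_   read _ → write _, move →, go to R
R | _[a]aba_
After 22 steps: state R, head at 0, tape aaba.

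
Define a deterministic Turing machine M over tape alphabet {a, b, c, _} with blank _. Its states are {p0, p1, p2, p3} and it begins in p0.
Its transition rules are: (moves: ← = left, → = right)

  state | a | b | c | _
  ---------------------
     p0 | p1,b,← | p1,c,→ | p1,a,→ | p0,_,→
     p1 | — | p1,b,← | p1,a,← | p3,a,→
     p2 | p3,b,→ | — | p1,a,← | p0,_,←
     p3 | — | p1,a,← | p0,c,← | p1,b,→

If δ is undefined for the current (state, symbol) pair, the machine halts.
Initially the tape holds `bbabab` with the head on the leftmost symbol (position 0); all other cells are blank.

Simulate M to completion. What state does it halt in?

p3

p0 | _[b]babab   read b → write c, move →, go to p1
p1 | _c[b]abab   read b → write b, move ←, go to p1
p1 | _[c]babab   read c → write a, move ←, go to p1
p1 | [_]ababab   read _ → write a, move →, go to p3
p3 | a[a]babab
No transition is defined for (p3, a); M halts in state p3.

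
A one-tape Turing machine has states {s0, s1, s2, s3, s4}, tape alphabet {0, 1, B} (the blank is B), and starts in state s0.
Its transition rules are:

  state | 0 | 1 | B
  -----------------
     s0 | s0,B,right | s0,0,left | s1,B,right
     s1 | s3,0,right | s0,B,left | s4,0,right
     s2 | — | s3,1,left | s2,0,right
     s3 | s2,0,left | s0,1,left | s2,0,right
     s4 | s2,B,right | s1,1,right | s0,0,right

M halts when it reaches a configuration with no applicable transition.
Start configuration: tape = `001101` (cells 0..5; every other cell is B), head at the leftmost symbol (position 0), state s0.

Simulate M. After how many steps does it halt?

11

state=s0 head=0 tape=[0]01101   (s0,0)→(s0,B,right)
state=s0 head=1 tape=B[0]1101   (s0,0)→(s0,B,right)
state=s0 head=2 tape=BB[1]101   (s0,1)→(s0,0,left)
state=s0 head=1 tape=B[B]0101   (s0,B)→(s1,B,right)
state=s1 head=2 tape=BB[0]101   (s1,0)→(s3,0,right)
state=s3 head=3 tape=BB0[1]01   (s3,1)→(s0,1,left)
state=s0 head=2 tape=BB[0]101   (s0,0)→(s0,B,right)
state=s0 head=3 tape=BBB[1]01   (s0,1)→(s0,0,left)
state=s0 head=2 tape=BB[B]001   (s0,B)→(s1,B,right)
state=s1 head=3 tape=BBB[0]01   (s1,0)→(s3,0,right)
state=s3 head=4 tape=BBB0[0]1   (s3,0)→(s2,0,left)
state=s2 head=3 tape=BBB[0]01
M halts after 11 transitions.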